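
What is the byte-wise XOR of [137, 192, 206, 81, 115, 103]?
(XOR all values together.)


XOR chain: 137 ^ 192 ^ 206 ^ 81 ^ 115 ^ 103 = 194

194


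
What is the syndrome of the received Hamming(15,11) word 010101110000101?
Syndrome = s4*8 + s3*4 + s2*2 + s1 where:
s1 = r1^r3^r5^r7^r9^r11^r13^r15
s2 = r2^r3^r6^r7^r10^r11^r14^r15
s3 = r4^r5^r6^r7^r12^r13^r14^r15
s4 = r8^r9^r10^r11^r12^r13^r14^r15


s1=1, s2=0, s3=1, s4=1

Syndrome = 13 (error at position 13)


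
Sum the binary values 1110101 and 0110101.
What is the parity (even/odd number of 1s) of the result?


1110101 = 117
0110101 = 53
Sum = 170 = 10101010
1s count = 4

even parity (4 ones in 10101010)


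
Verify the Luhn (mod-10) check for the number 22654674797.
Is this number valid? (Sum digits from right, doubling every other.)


Luhn sum = 58
58 mod 10 = 8

Invalid (Luhn sum mod 10 = 8)


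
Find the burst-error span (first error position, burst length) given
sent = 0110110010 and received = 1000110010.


XOR: 1110000000

Burst at position 0, length 3


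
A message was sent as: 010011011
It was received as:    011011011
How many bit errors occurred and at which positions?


XOR: 001000000

1 error(s) at position(s): 2


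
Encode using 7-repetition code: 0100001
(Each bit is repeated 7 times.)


Each bit -> 7 copies

0000000111111100000000000000000000000000001111111


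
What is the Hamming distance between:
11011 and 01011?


XOR: 10000
Count of 1s: 1

1


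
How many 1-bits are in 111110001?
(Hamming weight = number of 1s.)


Counting 1s in 111110001

6


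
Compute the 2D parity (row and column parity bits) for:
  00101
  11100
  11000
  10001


Row parities: 0100
Column parities: 10000

Row P: 0100, Col P: 10000, Corner: 1


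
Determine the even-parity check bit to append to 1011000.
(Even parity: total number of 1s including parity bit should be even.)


Number of 1s in data: 3
Parity bit: 1

1


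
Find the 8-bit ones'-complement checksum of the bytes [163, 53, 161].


Sum = 377 mod 256 = 121
Complement = 134

134


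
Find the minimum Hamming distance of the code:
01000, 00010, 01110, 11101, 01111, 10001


Comparing all pairs, minimum distance: 1
Can detect 0 errors, correct 0 errors

1


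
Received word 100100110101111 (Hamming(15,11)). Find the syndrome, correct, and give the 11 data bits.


Syndrome = 0: no error detected

Data: 00010101111 (no errors)


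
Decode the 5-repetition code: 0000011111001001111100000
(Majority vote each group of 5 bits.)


Groups: 00000, 11111, 00100, 11111, 00000
Majority votes: 01010

01010


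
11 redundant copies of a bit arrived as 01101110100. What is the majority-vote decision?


Ones: 6 out of 11
Threshold: 6

1 (6/11 voted 1)


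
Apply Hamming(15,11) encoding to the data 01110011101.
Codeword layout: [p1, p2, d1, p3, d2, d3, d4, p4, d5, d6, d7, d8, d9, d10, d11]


Parity bits: p1=1, p2=0, p3=0, p4=0

100011100011101


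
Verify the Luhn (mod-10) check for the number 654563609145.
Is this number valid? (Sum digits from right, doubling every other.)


Luhn sum = 53
53 mod 10 = 3

Invalid (Luhn sum mod 10 = 3)


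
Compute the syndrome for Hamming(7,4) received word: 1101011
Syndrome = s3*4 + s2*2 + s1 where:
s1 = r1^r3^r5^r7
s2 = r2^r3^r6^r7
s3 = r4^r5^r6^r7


s1=0, s2=1, s3=1

Syndrome = 6 (error at position 6)


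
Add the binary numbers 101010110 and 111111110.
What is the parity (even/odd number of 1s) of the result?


101010110 = 342
111111110 = 510
Sum = 852 = 1101010100
1s count = 5

odd parity (5 ones in 1101010100)


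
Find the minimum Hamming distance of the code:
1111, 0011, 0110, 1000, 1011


Comparing all pairs, minimum distance: 1
Can detect 0 errors, correct 0 errors

1


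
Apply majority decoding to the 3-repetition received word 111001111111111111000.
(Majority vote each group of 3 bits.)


Groups: 111, 001, 111, 111, 111, 111, 000
Majority votes: 1011110

1011110


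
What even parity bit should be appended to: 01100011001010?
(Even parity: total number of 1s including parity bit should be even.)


Number of 1s in data: 6
Parity bit: 0

0


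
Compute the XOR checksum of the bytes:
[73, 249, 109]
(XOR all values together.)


XOR chain: 73 ^ 249 ^ 109 = 221

221


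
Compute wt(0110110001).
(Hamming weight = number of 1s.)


Counting 1s in 0110110001

5


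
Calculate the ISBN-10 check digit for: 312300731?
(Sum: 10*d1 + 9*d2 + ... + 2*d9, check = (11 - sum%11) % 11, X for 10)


Weighted sum: 115
115 mod 11 = 5

Check digit: 6


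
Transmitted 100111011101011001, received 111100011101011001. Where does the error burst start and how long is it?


XOR: 011011000000000000

Burst at position 1, length 5


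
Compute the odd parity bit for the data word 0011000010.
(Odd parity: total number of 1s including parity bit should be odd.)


Number of 1s in data: 3
Parity bit: 0

0


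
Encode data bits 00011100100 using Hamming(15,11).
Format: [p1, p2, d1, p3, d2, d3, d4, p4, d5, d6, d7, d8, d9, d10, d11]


Parity bits: p1=1, p2=0, p3=0, p4=1

100000111100100


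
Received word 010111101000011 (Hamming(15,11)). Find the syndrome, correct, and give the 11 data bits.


Syndrome = 10: error at position 10

Data: 01111100011 (corrected bit 10)


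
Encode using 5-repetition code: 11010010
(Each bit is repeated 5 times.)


Each bit -> 5 copies

1111111111000001111100000000001111100000


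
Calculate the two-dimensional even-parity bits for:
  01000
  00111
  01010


Row parities: 110
Column parities: 00101

Row P: 110, Col P: 00101, Corner: 0


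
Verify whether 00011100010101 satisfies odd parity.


Number of 1s: 6

No, parity error (6 ones)


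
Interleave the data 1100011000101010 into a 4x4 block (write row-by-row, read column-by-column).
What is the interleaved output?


Matrix:
  1100
  0110
  0010
  1010
Read columns: 1001110001110000

1001110001110000


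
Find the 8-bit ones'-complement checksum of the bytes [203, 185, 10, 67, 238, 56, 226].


Sum = 985 mod 256 = 217
Complement = 38

38


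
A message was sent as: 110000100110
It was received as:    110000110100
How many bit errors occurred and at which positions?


XOR: 000000010010

2 error(s) at position(s): 7, 10


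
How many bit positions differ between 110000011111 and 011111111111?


XOR: 101111100000
Count of 1s: 6

6


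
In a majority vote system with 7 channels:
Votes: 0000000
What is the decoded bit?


Ones: 0 out of 7
Threshold: 4

0 (0/7 voted 1)


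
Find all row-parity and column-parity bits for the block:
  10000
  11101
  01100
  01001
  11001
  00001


Row parities: 100011
Column parities: 10000

Row P: 100011, Col P: 10000, Corner: 1


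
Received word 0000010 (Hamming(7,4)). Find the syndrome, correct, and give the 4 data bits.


Syndrome = 6: error at position 6

Data: 0000 (corrected bit 6)


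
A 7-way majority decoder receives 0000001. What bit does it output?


Ones: 1 out of 7
Threshold: 4

0 (1/7 voted 1)


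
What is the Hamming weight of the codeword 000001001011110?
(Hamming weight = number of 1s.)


Counting 1s in 000001001011110

6


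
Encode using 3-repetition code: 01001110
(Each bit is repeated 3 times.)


Each bit -> 3 copies

000111000000111111111000


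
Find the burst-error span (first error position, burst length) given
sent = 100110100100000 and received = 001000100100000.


XOR: 101110000000000

Burst at position 0, length 5


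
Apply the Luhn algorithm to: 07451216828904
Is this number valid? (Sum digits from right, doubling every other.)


Luhn sum = 61
61 mod 10 = 1

Invalid (Luhn sum mod 10 = 1)


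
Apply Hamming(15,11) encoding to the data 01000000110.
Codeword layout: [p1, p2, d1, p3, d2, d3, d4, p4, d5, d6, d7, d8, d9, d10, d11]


Parity bits: p1=0, p2=1, p3=1, p4=0

010110000000110


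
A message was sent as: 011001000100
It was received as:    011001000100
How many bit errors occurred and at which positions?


XOR: 000000000000

0 errors (received matches sent)


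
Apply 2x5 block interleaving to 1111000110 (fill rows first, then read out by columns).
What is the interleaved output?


Matrix:
  11110
  00110
Read columns: 1010111100

1010111100


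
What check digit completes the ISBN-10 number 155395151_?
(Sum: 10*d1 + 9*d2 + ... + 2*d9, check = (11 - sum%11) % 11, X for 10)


Weighted sum: 216
216 mod 11 = 7

Check digit: 4


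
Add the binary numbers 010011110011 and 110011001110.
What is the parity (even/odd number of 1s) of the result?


010011110011 = 1267
110011001110 = 3278
Sum = 4545 = 1000111000001
1s count = 5

odd parity (5 ones in 1000111000001)


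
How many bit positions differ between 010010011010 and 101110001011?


XOR: 111100010001
Count of 1s: 6

6


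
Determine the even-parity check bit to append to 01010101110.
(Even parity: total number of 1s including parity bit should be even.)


Number of 1s in data: 6
Parity bit: 0

0


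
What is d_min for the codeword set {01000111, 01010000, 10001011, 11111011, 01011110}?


Comparing all pairs, minimum distance: 3
Can detect 2 errors, correct 1 errors

3


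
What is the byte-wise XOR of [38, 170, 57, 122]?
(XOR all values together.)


XOR chain: 38 ^ 170 ^ 57 ^ 122 = 207

207


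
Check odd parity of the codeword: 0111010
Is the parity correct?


Number of 1s: 4

No, parity error (4 ones)


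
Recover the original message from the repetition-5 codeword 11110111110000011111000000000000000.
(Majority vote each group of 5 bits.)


Groups: 11110, 11111, 00000, 11111, 00000, 00000, 00000
Majority votes: 1101000

1101000


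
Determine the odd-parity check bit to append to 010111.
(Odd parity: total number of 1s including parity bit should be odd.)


Number of 1s in data: 4
Parity bit: 1

1


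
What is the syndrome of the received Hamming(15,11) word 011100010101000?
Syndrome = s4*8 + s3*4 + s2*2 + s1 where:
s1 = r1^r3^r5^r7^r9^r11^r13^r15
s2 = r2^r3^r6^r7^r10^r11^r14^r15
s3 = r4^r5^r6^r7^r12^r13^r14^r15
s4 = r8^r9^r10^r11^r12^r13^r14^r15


s1=1, s2=1, s3=0, s4=1

Syndrome = 11 (error at position 11)


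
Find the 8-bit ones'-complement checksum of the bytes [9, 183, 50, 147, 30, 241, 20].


Sum = 680 mod 256 = 168
Complement = 87

87


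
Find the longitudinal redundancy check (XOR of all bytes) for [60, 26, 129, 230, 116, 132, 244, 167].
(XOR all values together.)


XOR chain: 60 ^ 26 ^ 129 ^ 230 ^ 116 ^ 132 ^ 244 ^ 167 = 226

226


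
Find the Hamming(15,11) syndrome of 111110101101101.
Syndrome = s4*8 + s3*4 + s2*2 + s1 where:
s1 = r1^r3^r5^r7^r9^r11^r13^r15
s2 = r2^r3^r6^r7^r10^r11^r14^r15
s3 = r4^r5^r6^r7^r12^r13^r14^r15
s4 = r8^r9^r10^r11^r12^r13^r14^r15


s1=1, s2=1, s3=0, s4=1

Syndrome = 11 (error at position 11)


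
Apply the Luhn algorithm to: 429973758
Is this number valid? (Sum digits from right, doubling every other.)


Luhn sum = 55
55 mod 10 = 5

Invalid (Luhn sum mod 10 = 5)


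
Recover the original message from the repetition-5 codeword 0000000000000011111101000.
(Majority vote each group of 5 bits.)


Groups: 00000, 00000, 00001, 11111, 01000
Majority votes: 00010

00010


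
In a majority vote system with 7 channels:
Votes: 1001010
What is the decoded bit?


Ones: 3 out of 7
Threshold: 4

0 (3/7 voted 1)


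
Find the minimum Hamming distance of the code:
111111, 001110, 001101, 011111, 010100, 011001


Comparing all pairs, minimum distance: 1
Can detect 0 errors, correct 0 errors

1


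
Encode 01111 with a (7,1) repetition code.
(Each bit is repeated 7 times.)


Each bit -> 7 copies

00000001111111111111111111111111111


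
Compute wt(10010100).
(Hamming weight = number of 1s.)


Counting 1s in 10010100

3


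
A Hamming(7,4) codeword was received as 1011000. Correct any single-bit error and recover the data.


Syndrome = 6: error at position 6

Data: 1010 (corrected bit 6)


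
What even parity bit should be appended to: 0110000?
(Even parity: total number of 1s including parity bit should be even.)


Number of 1s in data: 2
Parity bit: 0

0


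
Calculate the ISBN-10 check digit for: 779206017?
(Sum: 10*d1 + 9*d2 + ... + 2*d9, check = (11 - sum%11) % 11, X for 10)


Weighted sum: 266
266 mod 11 = 2

Check digit: 9


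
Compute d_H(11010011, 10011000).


XOR: 01001011
Count of 1s: 4

4


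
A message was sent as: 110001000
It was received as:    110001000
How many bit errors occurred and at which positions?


XOR: 000000000

0 errors (received matches sent)


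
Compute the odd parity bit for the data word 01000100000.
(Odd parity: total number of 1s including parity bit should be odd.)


Number of 1s in data: 2
Parity bit: 1

1


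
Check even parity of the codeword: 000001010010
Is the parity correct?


Number of 1s: 3

No, parity error (3 ones)


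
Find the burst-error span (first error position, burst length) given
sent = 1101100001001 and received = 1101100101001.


XOR: 0000000100000

Burst at position 7, length 1


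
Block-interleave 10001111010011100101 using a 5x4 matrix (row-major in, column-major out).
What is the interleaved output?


Matrix:
  1000
  1111
  0100
  1110
  0101
Read columns: 11010011110101001001

11010011110101001001


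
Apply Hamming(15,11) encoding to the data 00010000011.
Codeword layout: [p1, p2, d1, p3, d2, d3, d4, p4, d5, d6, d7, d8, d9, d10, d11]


Parity bits: p1=0, p2=1, p3=1, p4=0

010100100000011


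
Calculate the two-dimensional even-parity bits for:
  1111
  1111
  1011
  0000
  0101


Row parities: 00100
Column parities: 1110

Row P: 00100, Col P: 1110, Corner: 1


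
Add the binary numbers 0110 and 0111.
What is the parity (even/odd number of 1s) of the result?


0110 = 6
0111 = 7
Sum = 13 = 1101
1s count = 3

odd parity (3 ones in 1101)


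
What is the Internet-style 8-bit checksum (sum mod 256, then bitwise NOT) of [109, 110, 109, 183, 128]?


Sum = 639 mod 256 = 127
Complement = 128

128


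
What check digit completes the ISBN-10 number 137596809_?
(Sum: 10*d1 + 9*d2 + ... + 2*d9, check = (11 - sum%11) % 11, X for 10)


Weighted sum: 262
262 mod 11 = 9

Check digit: 2


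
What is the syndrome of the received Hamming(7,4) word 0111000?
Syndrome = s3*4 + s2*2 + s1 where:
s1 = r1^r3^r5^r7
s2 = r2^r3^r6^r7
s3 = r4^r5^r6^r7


s1=1, s2=0, s3=1

Syndrome = 5 (error at position 5)


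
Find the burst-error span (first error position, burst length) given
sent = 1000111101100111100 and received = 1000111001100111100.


XOR: 0000000100000000000

Burst at position 7, length 1


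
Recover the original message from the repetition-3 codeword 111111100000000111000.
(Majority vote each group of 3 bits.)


Groups: 111, 111, 100, 000, 000, 111, 000
Majority votes: 1100010

1100010


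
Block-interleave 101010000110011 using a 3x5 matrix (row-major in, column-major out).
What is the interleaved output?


Matrix:
  10101
  00001
  10011
Read columns: 101000100001111

101000100001111


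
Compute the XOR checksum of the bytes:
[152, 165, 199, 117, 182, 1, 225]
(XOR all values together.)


XOR chain: 152 ^ 165 ^ 199 ^ 117 ^ 182 ^ 1 ^ 225 = 217

217


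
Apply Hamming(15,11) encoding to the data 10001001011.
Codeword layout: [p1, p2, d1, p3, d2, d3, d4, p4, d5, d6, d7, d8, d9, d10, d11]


Parity bits: p1=1, p2=1, p3=1, p4=0

111100001001011


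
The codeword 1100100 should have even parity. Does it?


Number of 1s: 3

No, parity error (3 ones)


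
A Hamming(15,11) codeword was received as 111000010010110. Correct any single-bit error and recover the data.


Syndrome = 0: no error detected

Data: 10000010110 (no errors)


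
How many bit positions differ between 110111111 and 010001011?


XOR: 100110100
Count of 1s: 4

4


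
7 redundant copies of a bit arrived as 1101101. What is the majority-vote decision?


Ones: 5 out of 7
Threshold: 4

1 (5/7 voted 1)


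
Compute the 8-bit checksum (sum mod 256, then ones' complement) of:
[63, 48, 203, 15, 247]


Sum = 576 mod 256 = 64
Complement = 191

191


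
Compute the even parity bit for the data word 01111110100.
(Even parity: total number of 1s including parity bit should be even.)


Number of 1s in data: 7
Parity bit: 1

1


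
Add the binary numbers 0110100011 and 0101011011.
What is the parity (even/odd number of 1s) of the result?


0110100011 = 419
0101011011 = 347
Sum = 766 = 1011111110
1s count = 8

even parity (8 ones in 1011111110)


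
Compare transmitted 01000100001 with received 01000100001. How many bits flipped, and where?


XOR: 00000000000

0 errors (received matches sent)


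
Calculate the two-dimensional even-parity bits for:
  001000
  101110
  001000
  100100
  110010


Row parities: 10101
Column parities: 111000

Row P: 10101, Col P: 111000, Corner: 1


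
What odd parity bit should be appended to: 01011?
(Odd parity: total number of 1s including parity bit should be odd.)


Number of 1s in data: 3
Parity bit: 0

0


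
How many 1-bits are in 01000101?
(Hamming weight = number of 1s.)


Counting 1s in 01000101

3


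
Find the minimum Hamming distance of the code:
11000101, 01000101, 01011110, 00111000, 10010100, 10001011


Comparing all pairs, minimum distance: 1
Can detect 0 errors, correct 0 errors

1


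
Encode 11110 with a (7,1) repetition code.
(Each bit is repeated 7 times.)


Each bit -> 7 copies

11111111111111111111111111110000000


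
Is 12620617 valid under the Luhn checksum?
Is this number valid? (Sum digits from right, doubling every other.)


Luhn sum = 24
24 mod 10 = 4

Invalid (Luhn sum mod 10 = 4)


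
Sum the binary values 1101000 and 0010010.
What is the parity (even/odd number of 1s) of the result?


1101000 = 104
0010010 = 18
Sum = 122 = 1111010
1s count = 5

odd parity (5 ones in 1111010)


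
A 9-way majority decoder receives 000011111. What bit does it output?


Ones: 5 out of 9
Threshold: 5

1 (5/9 voted 1)


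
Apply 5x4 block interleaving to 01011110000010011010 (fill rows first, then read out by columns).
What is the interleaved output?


Matrix:
  0101
  1110
  0000
  1001
  1010
Read columns: 01011110000100110010

01011110000100110010


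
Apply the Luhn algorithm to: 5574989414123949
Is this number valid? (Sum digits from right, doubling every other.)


Luhn sum = 87
87 mod 10 = 7

Invalid (Luhn sum mod 10 = 7)


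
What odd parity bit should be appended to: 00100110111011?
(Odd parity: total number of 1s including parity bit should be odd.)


Number of 1s in data: 8
Parity bit: 1

1


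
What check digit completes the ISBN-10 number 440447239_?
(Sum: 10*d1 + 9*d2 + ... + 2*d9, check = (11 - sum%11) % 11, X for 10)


Weighted sum: 198
198 mod 11 = 0

Check digit: 0


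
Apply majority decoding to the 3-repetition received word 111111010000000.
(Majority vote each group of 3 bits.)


Groups: 111, 111, 010, 000, 000
Majority votes: 11000

11000


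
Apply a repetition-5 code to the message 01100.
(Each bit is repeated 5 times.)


Each bit -> 5 copies

0000011111111110000000000


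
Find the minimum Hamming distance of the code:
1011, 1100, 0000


Comparing all pairs, minimum distance: 2
Can detect 1 errors, correct 0 errors

2


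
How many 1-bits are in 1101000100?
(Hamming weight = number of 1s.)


Counting 1s in 1101000100

4


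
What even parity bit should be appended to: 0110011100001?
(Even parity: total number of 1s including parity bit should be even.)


Number of 1s in data: 6
Parity bit: 0

0


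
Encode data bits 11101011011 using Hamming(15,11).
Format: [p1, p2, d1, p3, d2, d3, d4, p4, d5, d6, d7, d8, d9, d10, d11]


Parity bits: p1=1, p2=1, p3=1, p4=1

111111011011011


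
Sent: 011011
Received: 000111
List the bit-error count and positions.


XOR: 011100

3 error(s) at position(s): 1, 2, 3


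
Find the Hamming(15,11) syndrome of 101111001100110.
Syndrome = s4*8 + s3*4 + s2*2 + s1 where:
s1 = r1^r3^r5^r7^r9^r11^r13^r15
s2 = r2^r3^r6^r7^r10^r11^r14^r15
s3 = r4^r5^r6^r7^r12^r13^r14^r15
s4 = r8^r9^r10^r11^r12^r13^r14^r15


s1=1, s2=0, s3=1, s4=0

Syndrome = 5 (error at position 5)


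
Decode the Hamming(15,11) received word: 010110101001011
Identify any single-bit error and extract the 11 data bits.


Syndrome = 0: no error detected

Data: 01011001011 (no errors)


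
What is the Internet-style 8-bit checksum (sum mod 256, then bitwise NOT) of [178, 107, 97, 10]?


Sum = 392 mod 256 = 136
Complement = 119

119


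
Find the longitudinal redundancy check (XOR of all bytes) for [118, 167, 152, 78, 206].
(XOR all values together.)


XOR chain: 118 ^ 167 ^ 152 ^ 78 ^ 206 = 201

201


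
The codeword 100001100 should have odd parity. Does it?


Number of 1s: 3

Yes, parity is correct (3 ones)


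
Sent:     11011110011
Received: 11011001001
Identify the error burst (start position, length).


XOR: 00000111010

Burst at position 5, length 5


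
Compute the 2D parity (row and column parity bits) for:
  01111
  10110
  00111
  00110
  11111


Row parities: 01101
Column parities: 00111

Row P: 01101, Col P: 00111, Corner: 1


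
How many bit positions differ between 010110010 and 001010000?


XOR: 011100010
Count of 1s: 4

4


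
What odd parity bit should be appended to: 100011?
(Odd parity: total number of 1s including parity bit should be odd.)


Number of 1s in data: 3
Parity bit: 0

0


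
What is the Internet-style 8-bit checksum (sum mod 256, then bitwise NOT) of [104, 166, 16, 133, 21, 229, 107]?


Sum = 776 mod 256 = 8
Complement = 247

247


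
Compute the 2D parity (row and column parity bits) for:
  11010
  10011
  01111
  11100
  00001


Row parities: 11011
Column parities: 11011

Row P: 11011, Col P: 11011, Corner: 0


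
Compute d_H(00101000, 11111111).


XOR: 11010111
Count of 1s: 6

6


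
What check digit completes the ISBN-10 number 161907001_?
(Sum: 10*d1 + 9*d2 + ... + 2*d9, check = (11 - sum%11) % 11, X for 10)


Weighted sum: 172
172 mod 11 = 7

Check digit: 4


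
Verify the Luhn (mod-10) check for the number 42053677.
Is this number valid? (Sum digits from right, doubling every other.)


Luhn sum = 39
39 mod 10 = 9

Invalid (Luhn sum mod 10 = 9)


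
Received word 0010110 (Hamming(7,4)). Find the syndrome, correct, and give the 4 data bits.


Syndrome = 0: no error detected

Data: 1110 (no errors)


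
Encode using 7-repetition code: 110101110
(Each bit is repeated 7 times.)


Each bit -> 7 copies

111111111111110000000111111100000001111111111111111111110000000


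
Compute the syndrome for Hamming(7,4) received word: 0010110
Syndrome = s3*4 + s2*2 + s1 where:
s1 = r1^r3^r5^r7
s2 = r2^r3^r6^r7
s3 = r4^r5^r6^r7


s1=0, s2=0, s3=0

Syndrome = 0 (no error)


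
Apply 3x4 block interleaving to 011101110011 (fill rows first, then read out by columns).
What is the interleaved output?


Matrix:
  0111
  0111
  0011
Read columns: 000110111111

000110111111


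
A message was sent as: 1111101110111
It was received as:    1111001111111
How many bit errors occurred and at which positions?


XOR: 0000100001000

2 error(s) at position(s): 4, 9


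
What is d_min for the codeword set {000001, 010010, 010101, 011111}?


Comparing all pairs, minimum distance: 2
Can detect 1 errors, correct 0 errors

2


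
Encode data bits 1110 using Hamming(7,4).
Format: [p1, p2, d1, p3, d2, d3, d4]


Parity bits: p1=0, p2=0, p3=0

0010110


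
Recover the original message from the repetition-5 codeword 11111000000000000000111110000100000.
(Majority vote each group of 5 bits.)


Groups: 11111, 00000, 00000, 00000, 11111, 00001, 00000
Majority votes: 1000100

1000100


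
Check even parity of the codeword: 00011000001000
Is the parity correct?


Number of 1s: 3

No, parity error (3 ones)


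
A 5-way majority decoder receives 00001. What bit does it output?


Ones: 1 out of 5
Threshold: 3

0 (1/5 voted 1)


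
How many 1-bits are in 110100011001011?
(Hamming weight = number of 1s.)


Counting 1s in 110100011001011

8


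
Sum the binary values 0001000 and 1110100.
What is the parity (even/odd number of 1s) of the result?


0001000 = 8
1110100 = 116
Sum = 124 = 1111100
1s count = 5

odd parity (5 ones in 1111100)


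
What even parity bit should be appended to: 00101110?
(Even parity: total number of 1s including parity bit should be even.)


Number of 1s in data: 4
Parity bit: 0

0


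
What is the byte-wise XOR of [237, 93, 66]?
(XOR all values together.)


XOR chain: 237 ^ 93 ^ 66 = 242

242


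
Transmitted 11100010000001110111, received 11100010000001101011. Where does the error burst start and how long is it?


XOR: 00000000000000011100

Burst at position 15, length 3


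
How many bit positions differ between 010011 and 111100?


XOR: 101111
Count of 1s: 5

5


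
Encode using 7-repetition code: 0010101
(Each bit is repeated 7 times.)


Each bit -> 7 copies

0000000000000011111110000000111111100000001111111


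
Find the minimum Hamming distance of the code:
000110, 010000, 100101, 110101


Comparing all pairs, minimum distance: 1
Can detect 0 errors, correct 0 errors

1


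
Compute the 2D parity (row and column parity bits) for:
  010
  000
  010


Row parities: 101
Column parities: 000

Row P: 101, Col P: 000, Corner: 0


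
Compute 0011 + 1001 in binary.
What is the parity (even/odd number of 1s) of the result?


0011 = 3
1001 = 9
Sum = 12 = 1100
1s count = 2

even parity (2 ones in 1100)


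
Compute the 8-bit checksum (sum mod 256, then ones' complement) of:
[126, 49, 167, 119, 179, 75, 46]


Sum = 761 mod 256 = 249
Complement = 6

6


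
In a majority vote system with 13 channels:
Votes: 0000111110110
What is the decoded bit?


Ones: 7 out of 13
Threshold: 7

1 (7/13 voted 1)


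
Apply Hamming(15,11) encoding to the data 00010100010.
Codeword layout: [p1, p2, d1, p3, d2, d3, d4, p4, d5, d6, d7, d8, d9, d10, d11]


Parity bits: p1=1, p2=1, p3=0, p4=0

110000100100010


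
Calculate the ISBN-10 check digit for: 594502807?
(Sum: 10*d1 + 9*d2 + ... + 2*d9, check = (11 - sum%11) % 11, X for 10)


Weighted sum: 254
254 mod 11 = 1

Check digit: X


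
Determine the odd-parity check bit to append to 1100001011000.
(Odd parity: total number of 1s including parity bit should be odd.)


Number of 1s in data: 5
Parity bit: 0

0


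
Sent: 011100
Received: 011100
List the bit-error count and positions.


XOR: 000000

0 errors (received matches sent)


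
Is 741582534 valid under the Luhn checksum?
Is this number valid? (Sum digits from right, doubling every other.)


Luhn sum = 44
44 mod 10 = 4

Invalid (Luhn sum mod 10 = 4)


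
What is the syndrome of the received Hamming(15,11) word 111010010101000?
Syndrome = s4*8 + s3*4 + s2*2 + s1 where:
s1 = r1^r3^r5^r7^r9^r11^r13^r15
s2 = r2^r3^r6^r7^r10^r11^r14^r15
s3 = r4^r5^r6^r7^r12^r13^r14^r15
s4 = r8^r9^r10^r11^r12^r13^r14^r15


s1=1, s2=1, s3=0, s4=1

Syndrome = 11 (error at position 11)


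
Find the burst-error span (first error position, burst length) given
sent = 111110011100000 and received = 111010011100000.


XOR: 000100000000000

Burst at position 3, length 1


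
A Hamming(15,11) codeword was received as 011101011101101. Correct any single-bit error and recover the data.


Syndrome = 6: error at position 6

Data: 10001101101 (corrected bit 6)


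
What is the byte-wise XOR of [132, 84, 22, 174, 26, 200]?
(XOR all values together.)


XOR chain: 132 ^ 84 ^ 22 ^ 174 ^ 26 ^ 200 = 186

186


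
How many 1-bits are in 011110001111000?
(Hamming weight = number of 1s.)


Counting 1s in 011110001111000

8


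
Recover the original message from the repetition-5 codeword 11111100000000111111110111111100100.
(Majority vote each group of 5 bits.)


Groups: 11111, 10000, 00001, 11111, 11011, 11111, 00100
Majority votes: 1001110

1001110


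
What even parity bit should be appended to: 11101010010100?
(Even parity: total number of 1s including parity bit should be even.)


Number of 1s in data: 7
Parity bit: 1

1


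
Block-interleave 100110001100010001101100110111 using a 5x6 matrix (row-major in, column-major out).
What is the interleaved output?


Matrix:
  100110
  001100
  010001
  101100
  110111
Read columns: 100110010101010110111000100101

100110010101010110111000100101


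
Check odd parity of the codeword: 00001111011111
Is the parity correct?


Number of 1s: 9

Yes, parity is correct (9 ones)


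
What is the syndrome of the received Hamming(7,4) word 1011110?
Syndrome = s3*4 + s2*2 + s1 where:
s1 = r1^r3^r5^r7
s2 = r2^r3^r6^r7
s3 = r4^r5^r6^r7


s1=1, s2=0, s3=1

Syndrome = 5 (error at position 5)


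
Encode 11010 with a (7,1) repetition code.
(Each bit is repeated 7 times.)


Each bit -> 7 copies

11111111111111000000011111110000000


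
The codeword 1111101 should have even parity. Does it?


Number of 1s: 6

Yes, parity is correct (6 ones)


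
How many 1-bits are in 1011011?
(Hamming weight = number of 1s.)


Counting 1s in 1011011

5


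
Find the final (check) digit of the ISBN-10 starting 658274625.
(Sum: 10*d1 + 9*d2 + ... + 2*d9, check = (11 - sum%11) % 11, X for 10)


Weighted sum: 285
285 mod 11 = 10

Check digit: 1


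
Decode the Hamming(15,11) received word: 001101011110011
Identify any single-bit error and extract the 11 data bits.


Syndrome = 0: no error detected

Data: 10101110011 (no errors)


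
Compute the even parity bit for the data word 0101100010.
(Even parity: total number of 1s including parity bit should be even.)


Number of 1s in data: 4
Parity bit: 0

0


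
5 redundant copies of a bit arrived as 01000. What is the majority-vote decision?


Ones: 1 out of 5
Threshold: 3

0 (1/5 voted 1)


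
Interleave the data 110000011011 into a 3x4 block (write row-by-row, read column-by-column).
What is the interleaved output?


Matrix:
  1100
  0001
  1011
Read columns: 101100001011

101100001011


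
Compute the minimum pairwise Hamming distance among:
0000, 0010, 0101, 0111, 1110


Comparing all pairs, minimum distance: 1
Can detect 0 errors, correct 0 errors

1


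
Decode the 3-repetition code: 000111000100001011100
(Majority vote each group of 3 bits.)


Groups: 000, 111, 000, 100, 001, 011, 100
Majority votes: 0100010

0100010


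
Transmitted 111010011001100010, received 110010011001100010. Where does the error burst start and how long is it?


XOR: 001000000000000000

Burst at position 2, length 1


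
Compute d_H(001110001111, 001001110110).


XOR: 000111111001
Count of 1s: 7

7


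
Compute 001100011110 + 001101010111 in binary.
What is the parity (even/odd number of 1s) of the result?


001100011110 = 798
001101010111 = 855
Sum = 1653 = 11001110101
1s count = 7

odd parity (7 ones in 11001110101)


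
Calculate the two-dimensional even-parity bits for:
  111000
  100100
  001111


Row parities: 100
Column parities: 010011

Row P: 100, Col P: 010011, Corner: 1


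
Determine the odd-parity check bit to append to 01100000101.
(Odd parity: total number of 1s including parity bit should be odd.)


Number of 1s in data: 4
Parity bit: 1

1


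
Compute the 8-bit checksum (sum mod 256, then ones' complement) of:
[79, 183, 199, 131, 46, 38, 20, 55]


Sum = 751 mod 256 = 239
Complement = 16

16


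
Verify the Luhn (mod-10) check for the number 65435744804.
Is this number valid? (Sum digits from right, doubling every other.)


Luhn sum = 51
51 mod 10 = 1

Invalid (Luhn sum mod 10 = 1)


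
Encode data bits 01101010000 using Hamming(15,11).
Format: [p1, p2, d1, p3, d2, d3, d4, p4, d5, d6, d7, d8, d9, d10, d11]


Parity bits: p1=1, p2=0, p3=0, p4=0

100011001010000


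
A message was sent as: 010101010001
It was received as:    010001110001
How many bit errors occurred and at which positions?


XOR: 000100100000

2 error(s) at position(s): 3, 6


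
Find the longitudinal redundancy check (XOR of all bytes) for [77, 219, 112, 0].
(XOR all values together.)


XOR chain: 77 ^ 219 ^ 112 ^ 0 = 230

230


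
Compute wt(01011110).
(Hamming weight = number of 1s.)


Counting 1s in 01011110

5


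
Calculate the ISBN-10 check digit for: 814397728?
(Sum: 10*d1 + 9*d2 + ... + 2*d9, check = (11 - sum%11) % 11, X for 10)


Weighted sum: 281
281 mod 11 = 6

Check digit: 5


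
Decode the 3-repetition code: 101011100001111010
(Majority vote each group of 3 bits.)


Groups: 101, 011, 100, 001, 111, 010
Majority votes: 110010

110010


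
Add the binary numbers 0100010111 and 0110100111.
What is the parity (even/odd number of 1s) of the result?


0100010111 = 279
0110100111 = 423
Sum = 702 = 1010111110
1s count = 7

odd parity (7 ones in 1010111110)


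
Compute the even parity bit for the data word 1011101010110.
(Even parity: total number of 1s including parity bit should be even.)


Number of 1s in data: 8
Parity bit: 0

0


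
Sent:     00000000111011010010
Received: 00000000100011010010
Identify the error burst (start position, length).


XOR: 00000000011000000000

Burst at position 9, length 2


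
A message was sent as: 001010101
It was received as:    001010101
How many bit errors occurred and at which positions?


XOR: 000000000

0 errors (received matches sent)


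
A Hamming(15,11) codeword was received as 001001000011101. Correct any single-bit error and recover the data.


Syndrome = 0: no error detected

Data: 10100011101 (no errors)


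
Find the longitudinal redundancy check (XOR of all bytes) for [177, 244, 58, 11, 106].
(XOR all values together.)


XOR chain: 177 ^ 244 ^ 58 ^ 11 ^ 106 = 30

30


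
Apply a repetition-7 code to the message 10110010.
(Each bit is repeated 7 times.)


Each bit -> 7 copies

11111110000000111111111111110000000000000011111110000000


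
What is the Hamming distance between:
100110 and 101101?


XOR: 001011
Count of 1s: 3

3


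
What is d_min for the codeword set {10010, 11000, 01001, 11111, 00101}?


Comparing all pairs, minimum distance: 2
Can detect 1 errors, correct 0 errors

2


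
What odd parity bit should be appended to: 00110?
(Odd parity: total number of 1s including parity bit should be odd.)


Number of 1s in data: 2
Parity bit: 1

1


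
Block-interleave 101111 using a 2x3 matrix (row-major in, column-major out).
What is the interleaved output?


Matrix:
  101
  111
Read columns: 110111

110111


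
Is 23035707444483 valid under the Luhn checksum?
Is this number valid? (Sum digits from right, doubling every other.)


Luhn sum = 59
59 mod 10 = 9

Invalid (Luhn sum mod 10 = 9)


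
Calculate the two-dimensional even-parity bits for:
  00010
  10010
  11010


Row parities: 101
Column parities: 01010

Row P: 101, Col P: 01010, Corner: 0


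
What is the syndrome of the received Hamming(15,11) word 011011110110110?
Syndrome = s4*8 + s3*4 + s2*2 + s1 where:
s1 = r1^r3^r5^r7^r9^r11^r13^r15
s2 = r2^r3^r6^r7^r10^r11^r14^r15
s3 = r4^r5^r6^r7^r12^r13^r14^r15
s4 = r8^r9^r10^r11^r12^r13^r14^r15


s1=1, s2=1, s3=1, s4=1

Syndrome = 15 (error at position 15)


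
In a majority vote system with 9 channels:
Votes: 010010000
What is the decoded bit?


Ones: 2 out of 9
Threshold: 5

0 (2/9 voted 1)


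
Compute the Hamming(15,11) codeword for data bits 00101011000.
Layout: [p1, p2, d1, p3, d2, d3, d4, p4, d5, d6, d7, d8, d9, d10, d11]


Parity bits: p1=0, p2=0, p3=0, p4=1

000001011011000


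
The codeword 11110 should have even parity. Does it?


Number of 1s: 4

Yes, parity is correct (4 ones)


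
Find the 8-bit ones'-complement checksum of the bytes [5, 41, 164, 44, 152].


Sum = 406 mod 256 = 150
Complement = 105

105


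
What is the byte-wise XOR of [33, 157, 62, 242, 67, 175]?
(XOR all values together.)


XOR chain: 33 ^ 157 ^ 62 ^ 242 ^ 67 ^ 175 = 156

156


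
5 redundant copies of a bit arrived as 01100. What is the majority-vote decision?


Ones: 2 out of 5
Threshold: 3

0 (2/5 voted 1)


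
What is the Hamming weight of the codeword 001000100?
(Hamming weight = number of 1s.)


Counting 1s in 001000100

2


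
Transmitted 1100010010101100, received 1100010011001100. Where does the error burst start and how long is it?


XOR: 0000000001100000

Burst at position 9, length 2


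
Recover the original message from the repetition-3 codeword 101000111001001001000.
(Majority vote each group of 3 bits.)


Groups: 101, 000, 111, 001, 001, 001, 000
Majority votes: 1010000

1010000


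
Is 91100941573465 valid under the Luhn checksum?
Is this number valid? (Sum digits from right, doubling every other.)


Luhn sum = 56
56 mod 10 = 6

Invalid (Luhn sum mod 10 = 6)


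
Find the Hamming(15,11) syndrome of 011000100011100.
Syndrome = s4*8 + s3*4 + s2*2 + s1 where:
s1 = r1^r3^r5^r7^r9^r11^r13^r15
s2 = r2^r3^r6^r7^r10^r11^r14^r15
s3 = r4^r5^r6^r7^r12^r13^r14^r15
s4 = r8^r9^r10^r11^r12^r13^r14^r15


s1=0, s2=0, s3=1, s4=1

Syndrome = 12 (error at position 12)


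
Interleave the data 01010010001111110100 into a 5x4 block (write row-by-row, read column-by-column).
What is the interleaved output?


Matrix:
  0101
  0010
  0011
  1111
  0100
Read columns: 00010100110111010110

00010100110111010110


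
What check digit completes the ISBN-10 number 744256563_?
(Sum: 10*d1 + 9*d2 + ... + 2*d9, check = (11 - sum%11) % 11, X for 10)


Weighted sum: 256
256 mod 11 = 3

Check digit: 8


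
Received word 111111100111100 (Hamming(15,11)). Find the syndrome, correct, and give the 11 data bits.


Syndrome = 0: no error detected

Data: 11110111100 (no errors)


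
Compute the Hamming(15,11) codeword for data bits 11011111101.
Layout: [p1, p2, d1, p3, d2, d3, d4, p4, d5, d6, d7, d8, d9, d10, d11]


Parity bits: p1=1, p2=1, p3=1, p4=0

111110101111101


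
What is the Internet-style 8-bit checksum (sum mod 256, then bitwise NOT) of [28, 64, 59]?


Sum = 151 mod 256 = 151
Complement = 104

104


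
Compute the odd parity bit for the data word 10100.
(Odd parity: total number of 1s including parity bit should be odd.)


Number of 1s in data: 2
Parity bit: 1

1


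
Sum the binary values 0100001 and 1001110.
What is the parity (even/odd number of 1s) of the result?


0100001 = 33
1001110 = 78
Sum = 111 = 1101111
1s count = 6

even parity (6 ones in 1101111)


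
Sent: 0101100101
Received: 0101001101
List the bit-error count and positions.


XOR: 0000101000

2 error(s) at position(s): 4, 6


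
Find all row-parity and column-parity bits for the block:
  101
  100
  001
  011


Row parities: 0110
Column parities: 011

Row P: 0110, Col P: 011, Corner: 0


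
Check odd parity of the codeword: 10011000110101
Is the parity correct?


Number of 1s: 7

Yes, parity is correct (7 ones)


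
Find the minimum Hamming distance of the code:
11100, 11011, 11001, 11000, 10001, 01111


Comparing all pairs, minimum distance: 1
Can detect 0 errors, correct 0 errors

1


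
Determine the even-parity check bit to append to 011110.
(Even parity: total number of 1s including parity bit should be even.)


Number of 1s in data: 4
Parity bit: 0

0
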